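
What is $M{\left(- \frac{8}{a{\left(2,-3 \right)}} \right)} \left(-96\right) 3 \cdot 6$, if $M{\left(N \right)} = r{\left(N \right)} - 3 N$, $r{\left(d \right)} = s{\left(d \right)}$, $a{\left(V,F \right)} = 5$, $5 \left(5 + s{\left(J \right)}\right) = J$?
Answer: $\frac{22464}{25} \approx 898.56$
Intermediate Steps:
$s{\left(J \right)} = -5 + \frac{J}{5}$
$r{\left(d \right)} = -5 + \frac{d}{5}$
$M{\left(N \right)} = -5 - \frac{14 N}{5}$ ($M{\left(N \right)} = \left(-5 + \frac{N}{5}\right) - 3 N = -5 - \frac{14 N}{5}$)
$M{\left(- \frac{8}{a{\left(2,-3 \right)}} \right)} \left(-96\right) 3 \cdot 6 = \left(-5 - \frac{14 \left(- \frac{8}{5}\right)}{5}\right) \left(-96\right) 3 \cdot 6 = \left(-5 - \frac{14 \left(\left(-8\right) \frac{1}{5}\right)}{5}\right) \left(-96\right) 18 = \left(-5 - - \frac{112}{25}\right) \left(-96\right) 18 = \left(-5 + \frac{112}{25}\right) \left(-96\right) 18 = \left(- \frac{13}{25}\right) \left(-96\right) 18 = \frac{1248}{25} \cdot 18 = \frac{22464}{25}$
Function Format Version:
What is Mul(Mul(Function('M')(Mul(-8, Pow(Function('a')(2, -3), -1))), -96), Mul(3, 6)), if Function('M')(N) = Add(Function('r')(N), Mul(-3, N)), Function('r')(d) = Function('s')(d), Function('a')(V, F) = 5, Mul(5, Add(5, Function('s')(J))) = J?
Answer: Rational(22464, 25) ≈ 898.56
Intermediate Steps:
Function('s')(J) = Add(-5, Mul(Rational(1, 5), J))
Function('r')(d) = Add(-5, Mul(Rational(1, 5), d))
Function('M')(N) = Add(-5, Mul(Rational(-14, 5), N)) (Function('M')(N) = Add(Add(-5, Mul(Rational(1, 5), N)), Mul(-3, N)) = Add(-5, Mul(Rational(-14, 5), N)))
Mul(Mul(Function('M')(Mul(-8, Pow(Function('a')(2, -3), -1))), -96), Mul(3, 6)) = Mul(Mul(Add(-5, Mul(Rational(-14, 5), Mul(-8, Pow(5, -1)))), -96), Mul(3, 6)) = Mul(Mul(Add(-5, Mul(Rational(-14, 5), Mul(-8, Rational(1, 5)))), -96), 18) = Mul(Mul(Add(-5, Mul(Rational(-14, 5), Rational(-8, 5))), -96), 18) = Mul(Mul(Add(-5, Rational(112, 25)), -96), 18) = Mul(Mul(Rational(-13, 25), -96), 18) = Mul(Rational(1248, 25), 18) = Rational(22464, 25)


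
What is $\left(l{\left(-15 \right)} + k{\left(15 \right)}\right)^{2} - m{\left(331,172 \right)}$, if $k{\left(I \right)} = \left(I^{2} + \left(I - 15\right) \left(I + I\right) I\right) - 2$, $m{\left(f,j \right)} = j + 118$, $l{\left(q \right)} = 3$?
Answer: $50786$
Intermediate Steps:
$m{\left(f,j \right)} = 118 + j$
$k{\left(I \right)} = -2 + I^{2} + 2 I^{2} \left(-15 + I\right)$ ($k{\left(I \right)} = \left(I^{2} + \left(-15 + I\right) 2 I I\right) + \left(-3 + 1\right) = \left(I^{2} + 2 I \left(-15 + I\right) I\right) - 2 = \left(I^{2} + 2 I^{2} \left(-15 + I\right)\right) - 2 = -2 + I^{2} + 2 I^{2} \left(-15 + I\right)$)
$\left(l{\left(-15 \right)} + k{\left(15 \right)}\right)^{2} - m{\left(331,172 \right)} = \left(3 - \left(2 - 6750 + 6525\right)\right)^{2} - \left(118 + 172\right) = \left(3 - -223\right)^{2} - 290 = \left(3 + 223\right)^{2} - 290 = 226^{2} - 290 = 51076 - 290 = 50786$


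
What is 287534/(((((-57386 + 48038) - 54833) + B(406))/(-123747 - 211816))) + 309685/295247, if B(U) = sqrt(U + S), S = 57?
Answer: 914167031349919205512/608090765191803 + 48242885821*sqrt(463)/2059600149 ≈ 1.5038e+6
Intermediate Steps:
B(U) = sqrt(57 + U) (B(U) = sqrt(U + 57) = sqrt(57 + U))
287534/(((((-57386 + 48038) - 54833) + B(406))/(-123747 - 211816))) + 309685/295247 = 287534/(((((-57386 + 48038) - 54833) + sqrt(57 + 406))/(-123747 - 211816))) + 309685/295247 = 287534/((((-9348 - 54833) + sqrt(463))/(-335563))) + 309685*(1/295247) = 287534/(((-64181 + sqrt(463))*(-1/335563))) + 309685/295247 = 287534/(64181/335563 - sqrt(463)/335563) + 309685/295247 = 309685/295247 + 287534/(64181/335563 - sqrt(463)/335563)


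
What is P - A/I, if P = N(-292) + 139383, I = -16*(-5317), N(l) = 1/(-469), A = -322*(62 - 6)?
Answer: 347576147005/2493673 ≈ 1.3938e+5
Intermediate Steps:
A = -18032 (A = -322*56 = -18032)
N(l) = -1/469
I = 85072
P = 65370626/469 (P = -1/469 + 139383 = 65370626/469 ≈ 1.3938e+5)
P - A/I = 65370626/469 - (-18032)/85072 = 65370626/469 - 1*(-1127/5317) = 65370626/469 + 1127/5317 = 347576147005/2493673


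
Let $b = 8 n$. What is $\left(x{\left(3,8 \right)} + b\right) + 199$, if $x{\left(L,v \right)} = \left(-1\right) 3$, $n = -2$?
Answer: $180$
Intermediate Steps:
$x{\left(L,v \right)} = -3$
$b = -16$ ($b = 8 \left(-2\right) = -16$)
$\left(x{\left(3,8 \right)} + b\right) + 199 = \left(-3 - 16\right) + 199 = -19 + 199 = 180$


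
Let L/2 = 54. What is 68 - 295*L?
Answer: -31792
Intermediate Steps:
L = 108 (L = 2*54 = 108)
68 - 295*L = 68 - 295*108 = 68 - 31860 = -31792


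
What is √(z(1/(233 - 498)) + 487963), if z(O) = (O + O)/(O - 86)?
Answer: √253462465475385/22791 ≈ 698.54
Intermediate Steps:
z(O) = 2*O/(-86 + O) (z(O) = (2*O)/(-86 + O) = 2*O/(-86 + O))
√(z(1/(233 - 498)) + 487963) = √(2/((233 - 498)*(-86 + 1/(233 - 498))) + 487963) = √(2/(-265*(-86 + 1/(-265))) + 487963) = √(2*(-1/265)/(-86 - 1/265) + 487963) = √(2*(-1/265)/(-22791/265) + 487963) = √(2*(-1/265)*(-265/22791) + 487963) = √(2/22791 + 487963) = √(11121164735/22791) = √253462465475385/22791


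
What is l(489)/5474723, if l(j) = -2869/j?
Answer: -2869/2677139547 ≈ -1.0717e-6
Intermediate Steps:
l(489)/5474723 = -2869/489/5474723 = -2869*1/489*(1/5474723) = -2869/489*1/5474723 = -2869/2677139547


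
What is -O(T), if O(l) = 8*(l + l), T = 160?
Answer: -2560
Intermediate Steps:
O(l) = 16*l (O(l) = 8*(2*l) = 16*l)
-O(T) = -16*160 = -1*2560 = -2560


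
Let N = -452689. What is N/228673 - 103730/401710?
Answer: -20556994848/9186023083 ≈ -2.2379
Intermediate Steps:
N/228673 - 103730/401710 = -452689/228673 - 103730/401710 = -452689*1/228673 - 103730*1/401710 = -452689/228673 - 10373/40171 = -20556994848/9186023083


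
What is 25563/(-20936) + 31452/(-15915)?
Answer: -355104739/111065480 ≈ -3.1973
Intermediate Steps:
25563/(-20936) + 31452/(-15915) = 25563*(-1/20936) + 31452*(-1/15915) = -25563/20936 - 10484/5305 = -355104739/111065480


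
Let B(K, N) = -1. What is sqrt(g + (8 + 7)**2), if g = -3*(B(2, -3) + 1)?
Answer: 15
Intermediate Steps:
g = 0 (g = -3*(-1 + 1) = -3*0 = 0)
sqrt(g + (8 + 7)**2) = sqrt(0 + (8 + 7)**2) = sqrt(0 + 15**2) = sqrt(0 + 225) = sqrt(225) = 15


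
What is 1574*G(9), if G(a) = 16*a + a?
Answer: 240822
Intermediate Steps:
G(a) = 17*a
1574*G(9) = 1574*(17*9) = 1574*153 = 240822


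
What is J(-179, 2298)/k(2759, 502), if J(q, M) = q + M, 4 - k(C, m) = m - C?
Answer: 2119/2261 ≈ 0.93720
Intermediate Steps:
k(C, m) = 4 + C - m (k(C, m) = 4 - (m - C) = 4 + (C - m) = 4 + C - m)
J(q, M) = M + q
J(-179, 2298)/k(2759, 502) = (2298 - 179)/(4 + 2759 - 1*502) = 2119/(4 + 2759 - 502) = 2119/2261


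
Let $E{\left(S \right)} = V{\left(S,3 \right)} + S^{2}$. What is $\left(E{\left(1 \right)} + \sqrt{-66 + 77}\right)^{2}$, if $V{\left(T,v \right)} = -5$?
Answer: $\left(-4 + \sqrt{11}\right)^{2} \approx 0.467$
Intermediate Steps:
$E{\left(S \right)} = -5 + S^{2}$
$\left(E{\left(1 \right)} + \sqrt{-66 + 77}\right)^{2} = \left(\left(-5 + 1^{2}\right) + \sqrt{-66 + 77}\right)^{2} = \left(\left(-5 + 1\right) + \sqrt{11}\right)^{2} = \left(-4 + \sqrt{11}\right)^{2}$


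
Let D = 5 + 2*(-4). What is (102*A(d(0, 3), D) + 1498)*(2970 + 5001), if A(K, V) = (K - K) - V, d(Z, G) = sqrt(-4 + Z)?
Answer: 14379684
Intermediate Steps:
D = -3 (D = 5 - 8 = -3)
A(K, V) = -V (A(K, V) = 0 - V = -V)
(102*A(d(0, 3), D) + 1498)*(2970 + 5001) = (102*(-1*(-3)) + 1498)*(2970 + 5001) = (102*3 + 1498)*7971 = (306 + 1498)*7971 = 1804*7971 = 14379684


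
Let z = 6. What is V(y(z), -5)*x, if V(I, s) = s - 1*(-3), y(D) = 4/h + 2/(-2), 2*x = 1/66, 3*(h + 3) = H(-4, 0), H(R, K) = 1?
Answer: -1/66 ≈ -0.015152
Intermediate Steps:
h = -8/3 (h = -3 + (⅓)*1 = -3 + ⅓ = -8/3 ≈ -2.6667)
x = 1/132 (x = (½)/66 = (½)*(1/66) = 1/132 ≈ 0.0075758)
y(D) = -5/2 (y(D) = 4/(-8/3) + 2/(-2) = 4*(-3/8) + 2*(-½) = -3/2 - 1 = -5/2)
V(I, s) = 3 + s (V(I, s) = s + 3 = 3 + s)
V(y(z), -5)*x = (3 - 5)*(1/132) = -2*1/132 = -1/66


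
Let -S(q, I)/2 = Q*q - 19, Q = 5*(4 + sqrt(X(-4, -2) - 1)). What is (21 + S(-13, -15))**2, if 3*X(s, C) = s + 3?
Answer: 938123/3 + 100360*I*sqrt(3) ≈ 3.1271e+5 + 1.7383e+5*I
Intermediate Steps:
X(s, C) = 1 + s/3 (X(s, C) = (s + 3)/3 = (3 + s)/3 = 1 + s/3)
Q = 20 + 10*I*sqrt(3)/3 (Q = 5*(4 + sqrt((1 + (1/3)*(-4)) - 1)) = 5*(4 + sqrt((1 - 4/3) - 1)) = 5*(4 + sqrt(-1/3 - 1)) = 5*(4 + sqrt(-4/3)) = 5*(4 + 2*I*sqrt(3)/3) = 20 + 10*I*sqrt(3)/3 ≈ 20.0 + 5.7735*I)
S(q, I) = 38 - 2*q*(20 + 10*I*sqrt(3)/3) (S(q, I) = -2*((20 + 10*I*sqrt(3)/3)*q - 19) = -2*(q*(20 + 10*I*sqrt(3)/3) - 19) = -2*(-19 + q*(20 + 10*I*sqrt(3)/3)) = 38 - 2*q*(20 + 10*I*sqrt(3)/3))
(21 + S(-13, -15))**2 = (21 + (38 - 20/3*(-13)*(6 + I*sqrt(3))))**2 = (21 + (38 + (520 + 260*I*sqrt(3)/3)))**2 = (21 + (558 + 260*I*sqrt(3)/3))**2 = (579 + 260*I*sqrt(3)/3)**2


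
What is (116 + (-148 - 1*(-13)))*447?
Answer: -8493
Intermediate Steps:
(116 + (-148 - 1*(-13)))*447 = (116 + (-148 + 13))*447 = (116 - 135)*447 = -19*447 = -8493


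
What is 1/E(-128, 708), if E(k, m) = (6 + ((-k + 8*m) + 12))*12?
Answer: 1/69720 ≈ 1.4343e-5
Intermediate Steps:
E(k, m) = 216 - 12*k + 96*m (E(k, m) = (6 + (12 - k + 8*m))*12 = (18 - k + 8*m)*12 = 216 - 12*k + 96*m)
1/E(-128, 708) = 1/(216 - 12*(-128) + 96*708) = 1/(216 + 1536 + 67968) = 1/69720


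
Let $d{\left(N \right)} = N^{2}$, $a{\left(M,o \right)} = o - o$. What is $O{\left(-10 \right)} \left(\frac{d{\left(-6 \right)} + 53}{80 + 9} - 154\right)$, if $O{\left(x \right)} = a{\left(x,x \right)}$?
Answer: $0$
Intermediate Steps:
$a{\left(M,o \right)} = 0$
$O{\left(x \right)} = 0$
$O{\left(-10 \right)} \left(\frac{d{\left(-6 \right)} + 53}{80 + 9} - 154\right) = 0 \left(\frac{\left(-6\right)^{2} + 53}{80 + 9} - 154\right) = 0 \left(\frac{36 + 53}{89} - 154\right) = 0 \left(89 \cdot \frac{1}{89} - 154\right) = 0 \left(1 - 154\right) = 0 \left(-153\right) = 0$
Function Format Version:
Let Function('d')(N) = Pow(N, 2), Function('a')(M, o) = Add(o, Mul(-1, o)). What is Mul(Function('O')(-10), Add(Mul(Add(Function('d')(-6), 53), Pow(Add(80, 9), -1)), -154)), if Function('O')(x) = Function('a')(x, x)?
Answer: 0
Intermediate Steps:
Function('a')(M, o) = 0
Function('O')(x) = 0
Mul(Function('O')(-10), Add(Mul(Add(Function('d')(-6), 53), Pow(Add(80, 9), -1)), -154)) = Mul(0, Add(Mul(Add(Pow(-6, 2), 53), Pow(Add(80, 9), -1)), -154)) = Mul(0, Add(Mul(Add(36, 53), Pow(89, -1)), -154)) = Mul(0, Add(Mul(89, Rational(1, 89)), -154)) = Mul(0, Add(1, -154)) = Mul(0, -153) = 0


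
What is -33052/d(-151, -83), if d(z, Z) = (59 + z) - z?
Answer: -33052/59 ≈ -560.20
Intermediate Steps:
d(z, Z) = 59
-33052/d(-151, -83) = -33052/59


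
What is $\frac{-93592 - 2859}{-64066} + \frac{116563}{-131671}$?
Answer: $\frac{5232074463}{8435634286} \approx 0.62023$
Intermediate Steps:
$\frac{-93592 - 2859}{-64066} + \frac{116563}{-131671} = \left(-93592 - 2859\right) \left(- \frac{1}{64066}\right) + 116563 \left(- \frac{1}{131671}\right) = \left(-96451\right) \left(- \frac{1}{64066}\right) - \frac{116563}{131671} = \frac{96451}{64066} - \frac{116563}{131671} = \frac{5232074463}{8435634286}$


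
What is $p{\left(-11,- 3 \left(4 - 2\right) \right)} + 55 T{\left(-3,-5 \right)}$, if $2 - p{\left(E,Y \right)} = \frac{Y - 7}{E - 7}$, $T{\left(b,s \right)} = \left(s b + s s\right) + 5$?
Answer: $\frac{44573}{18} \approx 2476.3$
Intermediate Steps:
$T{\left(b,s \right)} = 5 + s^{2} + b s$ ($T{\left(b,s \right)} = \left(b s + s^{2}\right) + 5 = \left(s^{2} + b s\right) + 5 = 5 + s^{2} + b s$)
$p{\left(E,Y \right)} = 2 - \frac{-7 + Y}{-7 + E}$ ($p{\left(E,Y \right)} = 2 - \frac{Y - 7}{E - 7} = 2 - \frac{-7 + Y}{-7 + E}$)
$p{\left(-11,- 3 \left(4 - 2\right) \right)} + 55 T{\left(-3,-5 \right)} = \frac{-7 - - 3 \left(4 - 2\right) + 2 \left(-11\right)}{-7 - 11} + 55 \left(5 + \left(-5\right)^{2} - -15\right) = \frac{-7 - \left(-3\right) 2 - 22}{-18} + 55 \left(5 + 25 + 15\right) = - \frac{-7 - -6 - 22}{18} + 55 \cdot 45 = - \frac{-7 + 6 - 22}{18} + 2475 = \left(- \frac{1}{18}\right) \left(-23\right) + 2475 = \frac{23}{18} + 2475 = \frac{44573}{18}$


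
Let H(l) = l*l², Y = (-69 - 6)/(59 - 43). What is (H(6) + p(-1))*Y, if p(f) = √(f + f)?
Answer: -2025/2 - 75*I*√2/16 ≈ -1012.5 - 6.6291*I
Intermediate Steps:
p(f) = √2*√f (p(f) = √(2*f) = √2*√f)
Y = -75/16 ≈ -4.6875
H(l) = l³
(H(6) + p(-1))*Y = (6³ + √2*√(-1))*(-75/16) = (216 + √2*I)*(-75/16) = (216 + I*√2)*(-75/16) = -2025/2 - 75*I*√2/16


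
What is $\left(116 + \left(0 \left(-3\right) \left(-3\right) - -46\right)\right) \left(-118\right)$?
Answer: $-19116$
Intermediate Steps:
$\left(116 + \left(0 \left(-3\right) \left(-3\right) - -46\right)\right) \left(-118\right) = \left(116 + \left(0 \left(-3\right) + 46\right)\right) \left(-118\right) = \left(116 + \left(0 + 46\right)\right) \left(-118\right) = \left(116 + 46\right) \left(-118\right) = 162 \left(-118\right) = -19116$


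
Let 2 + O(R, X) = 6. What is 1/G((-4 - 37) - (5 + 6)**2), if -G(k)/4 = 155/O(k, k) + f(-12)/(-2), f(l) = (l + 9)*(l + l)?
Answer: -1/11 ≈ -0.090909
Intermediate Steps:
O(R, X) = 4 (O(R, X) = -2 + 6 = 4)
f(l) = 2*l*(9 + l) (f(l) = (9 + l)*(2*l) = 2*l*(9 + l))
G(k) = -11 (G(k) = -4*(155/4 + (2*(-12)*(9 - 12))/(-2)) = -4*(155*(1/4) + (2*(-12)*(-3))*(-1/2)) = -4*(155/4 + 72*(-1/2)) = -4*(155/4 - 36) = -4*11/4 = -11)
1/G((-4 - 37) - (5 + 6)**2) = 1/(-11) = -1/11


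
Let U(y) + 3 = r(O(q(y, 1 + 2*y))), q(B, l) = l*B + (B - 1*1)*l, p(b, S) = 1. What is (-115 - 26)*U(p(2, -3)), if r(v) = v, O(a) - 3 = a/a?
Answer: -141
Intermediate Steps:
q(B, l) = B*l + l*(-1 + B) (q(B, l) = B*l + (B - 1)*l = B*l + (-1 + B)*l = B*l + l*(-1 + B))
O(a) = 4 (O(a) = 3 + a/a = 3 + 1 = 4)
U(y) = 1 (U(y) = -3 + 4 = 1)
(-115 - 26)*U(p(2, -3)) = (-115 - 26)*1 = -141*1 = -141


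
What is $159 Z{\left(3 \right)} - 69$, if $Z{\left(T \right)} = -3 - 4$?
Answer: $-1182$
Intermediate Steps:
$Z{\left(T \right)} = -7$
$159 Z{\left(3 \right)} - 69 = 159 \left(-7\right) - 69 = -1113 - 69 = -1182$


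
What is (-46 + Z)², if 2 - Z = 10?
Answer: 2916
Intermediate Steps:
Z = -8 (Z = 2 - 1*10 = 2 - 10 = -8)
(-46 + Z)² = (-46 - 8)² = (-54)² = 2916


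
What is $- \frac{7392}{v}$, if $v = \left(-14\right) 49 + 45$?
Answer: $\frac{7392}{641} \approx 11.532$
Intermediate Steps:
$v = -641$ ($v = -686 + 45 = -641$)
$- \frac{7392}{v} = - \frac{7392}{-641} = \left(-7392\right) \left(- \frac{1}{641}\right) = \frac{7392}{641}$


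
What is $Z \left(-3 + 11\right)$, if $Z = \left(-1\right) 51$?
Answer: $-408$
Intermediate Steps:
$Z = -51$
$Z \left(-3 + 11\right) = - 51 \left(-3 + 11\right) = \left(-51\right) 8 = -408$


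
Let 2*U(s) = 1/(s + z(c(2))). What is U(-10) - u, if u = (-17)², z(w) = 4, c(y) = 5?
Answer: -3469/12 ≈ -289.08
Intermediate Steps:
u = 289
U(s) = 1/(2*(4 + s)) (U(s) = 1/(2*(s + 4)) = 1/(2*(4 + s)))
U(-10) - u = 1/(2*(4 - 10)) - 1*289 = (½)/(-6) - 289 = (½)*(-⅙) - 289 = -1/12 - 289 = -3469/12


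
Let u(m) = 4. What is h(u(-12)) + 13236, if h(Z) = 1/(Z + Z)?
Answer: 105889/8 ≈ 13236.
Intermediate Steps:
h(Z) = 1/(2*Z)
h(u(-12)) + 13236 = (½)/4 + 13236 = (½)*(¼) + 13236 = ⅛ + 13236 = 105889/8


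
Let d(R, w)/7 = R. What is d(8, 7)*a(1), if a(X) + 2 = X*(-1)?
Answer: -168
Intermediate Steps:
a(X) = -2 - X (a(X) = -2 + X*(-1) = -2 - X)
d(R, w) = 7*R
d(8, 7)*a(1) = (7*8)*(-2 - 1*1) = 56*(-2 - 1) = 56*(-3) = -168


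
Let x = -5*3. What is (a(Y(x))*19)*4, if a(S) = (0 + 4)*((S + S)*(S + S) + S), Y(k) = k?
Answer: 269040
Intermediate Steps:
x = -15
a(S) = 4*S + 16*S² (a(S) = 4*((2*S)*(2*S) + S) = 4*(4*S² + S) = 4*(S + 4*S²) = 4*S + 16*S²)
(a(Y(x))*19)*4 = ((4*(-15)*(1 + 4*(-15)))*19)*4 = ((4*(-15)*(1 - 60))*19)*4 = ((4*(-15)*(-59))*19)*4 = (3540*19)*4 = 67260*4 = 269040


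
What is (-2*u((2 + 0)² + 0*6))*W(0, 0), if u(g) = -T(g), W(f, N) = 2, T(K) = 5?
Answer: 20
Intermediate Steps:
u(g) = -5 (u(g) = -1*5 = -5)
(-2*u((2 + 0)² + 0*6))*W(0, 0) = -2*(-5)*2 = 10*2 = 20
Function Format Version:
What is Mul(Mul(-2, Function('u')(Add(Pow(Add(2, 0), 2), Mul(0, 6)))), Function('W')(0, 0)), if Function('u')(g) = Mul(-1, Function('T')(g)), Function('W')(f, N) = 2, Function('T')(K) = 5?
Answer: 20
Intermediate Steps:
Function('u')(g) = -5 (Function('u')(g) = Mul(-1, 5) = -5)
Mul(Mul(-2, Function('u')(Add(Pow(Add(2, 0), 2), Mul(0, 6)))), Function('W')(0, 0)) = Mul(Mul(-2, -5), 2) = Mul(10, 2) = 20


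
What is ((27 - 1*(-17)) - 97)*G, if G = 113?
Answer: -5989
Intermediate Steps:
((27 - 1*(-17)) - 97)*G = ((27 - 1*(-17)) - 97)*113 = ((27 + 17) - 97)*113 = (44 - 97)*113 = -53*113 = -5989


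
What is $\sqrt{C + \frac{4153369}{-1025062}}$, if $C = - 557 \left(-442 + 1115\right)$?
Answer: $\frac{3 i \sqrt{43765582428866618}}{1025062} \approx 612.26 i$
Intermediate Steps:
$C = -374861$ ($C = \left(-557\right) 673 = -374861$)
$\sqrt{C + \frac{4153369}{-1025062}} = \sqrt{-374861 + \frac{4153369}{-1025062}} = \sqrt{-374861 + 4153369 \left(- \frac{1}{1025062}\right)} = \sqrt{-374861 - \frac{4153369}{1025062}} = \sqrt{- \frac{384259919751}{1025062}} = \frac{3 i \sqrt{43765582428866618}}{1025062}$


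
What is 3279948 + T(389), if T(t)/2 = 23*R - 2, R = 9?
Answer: 3280358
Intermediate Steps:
T(t) = 410 (T(t) = 2*(23*9 - 2) = 2*(207 - 2) = 2*205 = 410)
3279948 + T(389) = 3279948 + 410 = 3280358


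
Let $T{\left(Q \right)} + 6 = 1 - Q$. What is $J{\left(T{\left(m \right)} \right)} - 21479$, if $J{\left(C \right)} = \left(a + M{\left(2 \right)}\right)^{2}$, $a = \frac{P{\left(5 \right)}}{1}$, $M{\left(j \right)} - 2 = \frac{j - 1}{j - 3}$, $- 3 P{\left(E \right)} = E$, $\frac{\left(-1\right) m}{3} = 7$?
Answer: $- \frac{193307}{9} \approx -21479.0$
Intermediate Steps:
$m = -21$ ($m = \left(-3\right) 7 = -21$)
$P{\left(E \right)} = - \frac{E}{3}$
$T{\left(Q \right)} = -5 - Q$ ($T{\left(Q \right)} = -6 - \left(-1 + Q\right) = -5 - Q$)
$M{\left(j \right)} = 2 + \frac{-1 + j}{-3 + j}$ ($M{\left(j \right)} = 2 + \frac{j - 1}{j - 3} = 2 + \frac{-1 + j}{-3 + j}$)
$a = - \frac{5}{3}$ ($a = \frac{\left(- \frac{1}{3}\right) 5}{1} = \left(- \frac{5}{3}\right) 1 = - \frac{5}{3} \approx -1.6667$)
$J{\left(C \right)} = \frac{4}{9}$ ($J{\left(C \right)} = \left(- \frac{5}{3} + \frac{-7 + 3 \cdot 2}{-3 + 2}\right)^{2} = \left(- \frac{5}{3} + \frac{-7 + 6}{-1}\right)^{2} = \left(- \frac{5}{3} - -1\right)^{2} = \left(- \frac{5}{3} + 1\right)^{2} = \left(- \frac{2}{3}\right)^{2} = \frac{4}{9}$)
$J{\left(T{\left(m \right)} \right)} - 21479 = \frac{4}{9} - 21479 = - \frac{193307}{9}$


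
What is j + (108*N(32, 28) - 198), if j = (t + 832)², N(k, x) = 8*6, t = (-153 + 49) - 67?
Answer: 441907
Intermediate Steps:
t = -171 (t = -104 - 67 = -171)
N(k, x) = 48
j = 436921 (j = (-171 + 832)² = 661² = 436921)
j + (108*N(32, 28) - 198) = 436921 + (108*48 - 198) = 436921 + (5184 - 198) = 436921 + 4986 = 441907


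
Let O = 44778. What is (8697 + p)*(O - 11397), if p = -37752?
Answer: -969884955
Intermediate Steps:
(8697 + p)*(O - 11397) = (8697 - 37752)*(44778 - 11397) = -29055*33381 = -969884955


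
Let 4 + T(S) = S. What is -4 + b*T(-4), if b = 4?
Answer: -36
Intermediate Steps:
T(S) = -4 + S
-4 + b*T(-4) = -4 + 4*(-4 - 4) = -4 + 4*(-8) = -4 - 32 = -36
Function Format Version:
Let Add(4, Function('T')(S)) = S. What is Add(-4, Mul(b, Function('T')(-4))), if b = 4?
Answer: -36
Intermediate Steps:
Function('T')(S) = Add(-4, S)
Add(-4, Mul(b, Function('T')(-4))) = Add(-4, Mul(4, Add(-4, -4))) = Add(-4, Mul(4, -8)) = Add(-4, -32) = -36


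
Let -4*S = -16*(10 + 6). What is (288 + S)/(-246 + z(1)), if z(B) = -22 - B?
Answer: -352/269 ≈ -1.3085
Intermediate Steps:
S = 64 (S = -(-4)*(10 + 6) = -(-4)*16 = -¼*(-256) = 64)
(288 + S)/(-246 + z(1)) = (288 + 64)/(-246 + (-22 - 1*1)) = 352/(-246 + (-22 - 1)) = 352/(-246 - 23) = 352/(-269) = 352*(-1/269) = -352/269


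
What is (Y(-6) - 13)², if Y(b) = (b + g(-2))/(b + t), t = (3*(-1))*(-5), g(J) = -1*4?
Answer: 16129/81 ≈ 199.12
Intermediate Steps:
g(J) = -4
t = 15 (t = -3*(-5) = 15)
Y(b) = (-4 + b)/(15 + b) (Y(b) = (b - 4)/(b + 15) = (-4 + b)/(15 + b))
(Y(-6) - 13)² = ((-4 - 6)/(15 - 6) - 13)² = (-10/9 - 13)² = (-127/9)² = 16129/81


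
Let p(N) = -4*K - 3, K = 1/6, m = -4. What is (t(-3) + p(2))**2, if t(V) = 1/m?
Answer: 2209/144 ≈ 15.340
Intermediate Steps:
K = 1/6 ≈ 0.16667
p(N) = -11/3 (p(N) = -4*1/6 - 3 = -2/3 - 3 = -11/3)
t(V) = -1/4 (t(V) = 1/(-4) = -1/4)
(t(-3) + p(2))**2 = (-1/4 - 11/3)**2 = (-47/12)**2 = 2209/144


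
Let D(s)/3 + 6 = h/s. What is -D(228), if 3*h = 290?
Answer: 1907/114 ≈ 16.728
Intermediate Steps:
h = 290/3 (h = (1/3)*290 = 290/3 ≈ 96.667)
D(s) = -18 + 290/s (D(s) = -18 + 3*(290/(3*s)) = -18 + 290/s)
-D(228) = -(-18 + 290/228) = -(-18 + 290*(1/228)) = -(-18 + 145/114) = -1*(-1907/114) = 1907/114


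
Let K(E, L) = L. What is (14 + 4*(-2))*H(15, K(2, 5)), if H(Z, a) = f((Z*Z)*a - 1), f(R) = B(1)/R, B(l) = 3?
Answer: 9/562 ≈ 0.016014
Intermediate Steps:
f(R) = 3/R
H(Z, a) = 3/(-1 + a*Z**2) (H(Z, a) = 3/((Z*Z)*a - 1) = 3/(Z**2*a - 1) = 3/(a*Z**2 - 1) = 3/(-1 + a*Z**2))
(14 + 4*(-2))*H(15, K(2, 5)) = (14 + 4*(-2))*(3/(-1 + 5*15**2)) = (14 - 8)*(3/(-1 + 5*225)) = 6*(3/(-1 + 1125)) = 6*(3/1124) = 9/562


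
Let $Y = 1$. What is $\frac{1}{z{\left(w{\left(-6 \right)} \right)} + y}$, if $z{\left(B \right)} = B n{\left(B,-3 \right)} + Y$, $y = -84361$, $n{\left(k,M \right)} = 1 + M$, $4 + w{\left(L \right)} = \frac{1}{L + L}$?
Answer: $- \frac{6}{506111} \approx -1.1855 \cdot 10^{-5}$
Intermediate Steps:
$w{\left(L \right)} = -4 + \frac{1}{2 L}$ ($w{\left(L \right)} = -4 + \frac{1}{L + L} = -4 + \frac{1}{2 L}$)
$z{\left(B \right)} = 1 - 2 B$ ($z{\left(B \right)} = B \left(1 - 3\right) + 1 = B \left(-2\right) + 1 = - 2 B + 1 = 1 - 2 B$)
$\frac{1}{z{\left(w{\left(-6 \right)} \right)} + y} = \frac{1}{\left(1 - 2 \left(-4 + \frac{1}{2 \left(-6\right)}\right)\right) - 84361} = \frac{1}{\left(1 - 2 \left(-4 + \frac{1}{2} \left(- \frac{1}{6}\right)\right)\right) - 84361} = \frac{1}{\left(1 - 2 \left(-4 - \frac{1}{12}\right)\right) - 84361} = \frac{1}{\left(1 - - \frac{49}{6}\right) - 84361} = \frac{1}{\left(1 + \frac{49}{6}\right) - 84361} = \frac{1}{\frac{55}{6} - 84361} = \frac{1}{- \frac{506111}{6}} = - \frac{6}{506111}$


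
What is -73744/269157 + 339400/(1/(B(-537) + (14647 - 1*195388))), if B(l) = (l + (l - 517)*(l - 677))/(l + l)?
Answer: -991649349846832692/16059701 ≈ -6.1748e+10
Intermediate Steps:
B(l) = (l + (-677 + l)*(-517 + l))/(2*l) (B(l) = (l + (-517 + l)*(-677 + l))/((2*l)) = (l + (-677 + l)*(-517 + l))*(1/(2*l)) = (l + (-677 + l)*(-517 + l))/(2*l))
-73744/269157 + 339400/(1/(B(-537) + (14647 - 1*195388))) = -73744/269157 + 339400/(1/((1/2)*(350009 - 537*(-1193 - 537))/(-537) + (14647 - 1*195388))) = -73744*1/269157 + 339400/(1/((1/2)*(-1/537)*(350009 - 537*(-1730)) + (14647 - 195388))) = -73744/269157 + 339400/(1/((1/2)*(-1/537)*(350009 + 929010) - 180741)) = -73744/269157 + 339400/(1/((1/2)*(-1/537)*1279019 - 180741)) = -73744/269157 + 339400/(1/(-1279019/1074 - 180741)) = -73744/269157 + 339400/(1/(-195394853/1074)) = -73744/269157 + 339400/(-1074/195394853) = -73744/269157 + 339400*(-195394853/1074) = -73744/269157 - 33158506554100/537 = -991649349846832692/16059701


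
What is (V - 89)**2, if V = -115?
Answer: 41616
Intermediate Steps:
(V - 89)**2 = (-115 - 89)**2 = (-204)**2 = 41616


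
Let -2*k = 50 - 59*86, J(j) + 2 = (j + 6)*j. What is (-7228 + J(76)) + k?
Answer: 1514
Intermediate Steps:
J(j) = -2 + j*(6 + j) (J(j) = -2 + (j + 6)*j = -2 + (6 + j)*j = -2 + j*(6 + j))
k = 2512 (k = -(50 - 59*86)/2 = -(50 - 5074)/2 = -1/2*(-5024) = 2512)
(-7228 + J(76)) + k = (-7228 + (-2 + 76**2 + 6*76)) + 2512 = (-7228 + (-2 + 5776 + 456)) + 2512 = (-7228 + 6230) + 2512 = -998 + 2512 = 1514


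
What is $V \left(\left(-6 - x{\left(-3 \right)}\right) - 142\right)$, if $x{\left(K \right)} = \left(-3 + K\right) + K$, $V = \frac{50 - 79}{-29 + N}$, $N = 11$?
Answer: $- \frac{4031}{18} \approx -223.94$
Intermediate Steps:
$V = \frac{29}{18}$ ($V = \frac{50 - 79}{-29 + 11} = - \frac{29}{-18} = \left(-29\right) \left(- \frac{1}{18}\right) = \frac{29}{18} \approx 1.6111$)
$x{\left(K \right)} = -3 + 2 K$
$V \left(\left(-6 - x{\left(-3 \right)}\right) - 142\right) = \frac{29 \left(\left(-6 - \left(-3 + 2 \left(-3\right)\right)\right) - 142\right)}{18} = \frac{29 \left(\left(-6 - \left(-3 - 6\right)\right) - 142\right)}{18} = \frac{29 \left(\left(-6 - -9\right) - 142\right)}{18} = \frac{29 \left(\left(-6 + 9\right) - 142\right)}{18} = \frac{29 \left(3 - 142\right)}{18} = \frac{29}{18} \left(-139\right) = - \frac{4031}{18}$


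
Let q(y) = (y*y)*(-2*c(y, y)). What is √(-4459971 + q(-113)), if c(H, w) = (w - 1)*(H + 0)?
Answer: 3*I*√37048943 ≈ 18260.0*I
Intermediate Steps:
c(H, w) = H*(-1 + w) (c(H, w) = (-1 + w)*H = H*(-1 + w))
q(y) = -2*y³*(-1 + y) (q(y) = (y*y)*(-2*y*(-1 + y)) = y²*(-2*y*(-1 + y)) = -2*y³*(-1 + y))
√(-4459971 + q(-113)) = √(-4459971 + 2*(-113)³*(1 - 1*(-113))) = √(-4459971 + 2*(-1442897)*(1 + 113)) = √(-4459971 + 2*(-1442897)*114) = √(-4459971 - 328980516) = √(-333440487) = 3*I*√37048943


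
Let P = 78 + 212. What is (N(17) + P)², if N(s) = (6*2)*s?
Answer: 244036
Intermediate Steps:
N(s) = 12*s
P = 290
(N(17) + P)² = (12*17 + 290)² = (204 + 290)² = 494² = 244036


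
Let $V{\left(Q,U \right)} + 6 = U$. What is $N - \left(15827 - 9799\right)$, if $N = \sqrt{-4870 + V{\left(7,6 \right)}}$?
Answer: $-6028 + i \sqrt{4870} \approx -6028.0 + 69.785 i$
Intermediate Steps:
$V{\left(Q,U \right)} = -6 + U$
$N = i \sqrt{4870}$ ($N = \sqrt{-4870 + \left(-6 + 6\right)} = \sqrt{-4870 + 0} = \sqrt{-4870} = i \sqrt{4870} \approx 69.785 i$)
$N - \left(15827 - 9799\right) = i \sqrt{4870} - \left(15827 - 9799\right) = i \sqrt{4870} - 6028 = -6028 + i \sqrt{4870}$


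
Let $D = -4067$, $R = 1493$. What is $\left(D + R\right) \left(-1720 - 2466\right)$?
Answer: $10774764$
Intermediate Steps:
$\left(D + R\right) \left(-1720 - 2466\right) = \left(-4067 + 1493\right) \left(-1720 - 2466\right) = \left(-2574\right) \left(-4186\right) = 10774764$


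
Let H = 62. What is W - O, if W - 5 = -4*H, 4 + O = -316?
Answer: 77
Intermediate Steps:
O = -320 (O = -4 - 316 = -320)
W = -243 (W = 5 - 4*62 = 5 - 248 = -243)
W - O = -243 - 1*(-320) = -243 + 320 = 77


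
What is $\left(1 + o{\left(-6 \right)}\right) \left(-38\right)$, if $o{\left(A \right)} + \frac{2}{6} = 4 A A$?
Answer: $- \frac{16492}{3} \approx -5497.3$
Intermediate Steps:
$o{\left(A \right)} = - \frac{1}{3} + 4 A^{2}$ ($o{\left(A \right)} = - \frac{1}{3} + 4 A A = - \frac{1}{3} + 4 A^{2}$)
$\left(1 + o{\left(-6 \right)}\right) \left(-38\right) = \left(1 - \left(\frac{1}{3} - 4 \left(-6\right)^{2}\right)\right) \left(-38\right) = \left(1 + \left(- \frac{1}{3} + 4 \cdot 36\right)\right) \left(-38\right) = \left(1 + \left(- \frac{1}{3} + 144\right)\right) \left(-38\right) = \left(1 + \frac{431}{3}\right) \left(-38\right) = \frac{434}{3} \left(-38\right) = - \frac{16492}{3}$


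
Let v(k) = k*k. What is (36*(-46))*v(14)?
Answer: -324576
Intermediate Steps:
v(k) = k²
(36*(-46))*v(14) = (36*(-46))*14² = -1656*196 = -324576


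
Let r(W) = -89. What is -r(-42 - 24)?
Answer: 89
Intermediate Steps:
-r(-42 - 24) = -1*(-89) = 89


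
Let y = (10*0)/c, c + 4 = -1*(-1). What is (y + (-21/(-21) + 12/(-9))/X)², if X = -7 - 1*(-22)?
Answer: 1/2025 ≈ 0.00049383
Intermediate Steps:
c = -3 (c = -4 - 1*(-1) = -4 + 1 = -3)
X = 15 (X = -7 + 22 = 15)
y = 0 (y = (10*0)/(-3) = 0*(-⅓) = 0)
(y + (-21/(-21) + 12/(-9))/X)² = (0 + (-21/(-21) + 12/(-9))/15)² = (0 + (-21*(-1/21) + 12*(-⅑))*(1/15))² = (0 + (1 - 4/3)*(1/15))² = (0 - ⅓*1/15)² = (0 - 1/45)² = (-1/45)² = 1/2025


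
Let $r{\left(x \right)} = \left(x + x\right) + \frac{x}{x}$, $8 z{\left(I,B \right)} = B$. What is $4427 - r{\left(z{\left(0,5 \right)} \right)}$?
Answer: $\frac{17699}{4} \approx 4424.8$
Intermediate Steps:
$z{\left(I,B \right)} = \frac{B}{8}$
$r{\left(x \right)} = 1 + 2 x$ ($r{\left(x \right)} = 2 x + 1 = 1 + 2 x$)
$4427 - r{\left(z{\left(0,5 \right)} \right)} = 4427 - \left(1 + 2 \cdot \frac{1}{8} \cdot 5\right) = 4427 - \left(1 + 2 \cdot \frac{5}{8}\right) = 4427 - \left(1 + \frac{5}{4}\right) = 4427 - \frac{9}{4} = \frac{17699}{4}$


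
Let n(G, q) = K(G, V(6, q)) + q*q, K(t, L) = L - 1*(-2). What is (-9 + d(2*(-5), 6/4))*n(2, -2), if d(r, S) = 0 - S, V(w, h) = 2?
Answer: -84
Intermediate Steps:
K(t, L) = 2 + L (K(t, L) = L + 2 = 2 + L)
n(G, q) = 4 + q**2 (n(G, q) = (2 + 2) + q*q = 4 + q**2)
d(r, S) = -S
(-9 + d(2*(-5), 6/4))*n(2, -2) = (-9 - 6/4)*(4 + (-2)**2) = (-9 - 6/4)*(4 + 4) = (-9 - 1*3/2)*8 = (-9 - 3/2)*8 = -21/2*8 = -84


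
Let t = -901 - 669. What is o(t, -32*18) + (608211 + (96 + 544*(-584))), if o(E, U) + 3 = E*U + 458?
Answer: 1195386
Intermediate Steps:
t = -1570
o(E, U) = 455 + E*U (o(E, U) = -3 + (E*U + 458) = -3 + (458 + E*U) = 455 + E*U)
o(t, -32*18) + (608211 + (96 + 544*(-584))) = (455 - (-50240)*18) + (608211 + (96 + 544*(-584))) = (455 - 1570*(-576)) + (608211 + (96 - 317696)) = (455 + 904320) + (608211 - 317600) = 904775 + 290611 = 1195386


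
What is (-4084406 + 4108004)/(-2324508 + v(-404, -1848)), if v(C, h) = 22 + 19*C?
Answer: -11799/1166081 ≈ -0.010119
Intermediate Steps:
(-4084406 + 4108004)/(-2324508 + v(-404, -1848)) = (-4084406 + 4108004)/(-2324508 + (22 + 19*(-404))) = 23598/(-2324508 + (22 - 7676)) = 23598/(-2324508 - 7654) = 23598/(-2332162) = 23598*(-1/2332162) = -11799/1166081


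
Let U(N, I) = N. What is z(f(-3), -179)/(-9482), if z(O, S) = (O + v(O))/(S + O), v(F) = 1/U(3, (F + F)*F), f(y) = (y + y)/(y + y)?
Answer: 1/1265847 ≈ 7.8999e-7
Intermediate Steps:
f(y) = 1 (f(y) = (2*y)/((2*y)) = (2*y)*(1/(2*y)) = 1)
v(F) = ⅓ (v(F) = 1/3 = ⅓)
z(O, S) = (⅓ + O)/(O + S) (z(O, S) = (O + ⅓)/(S + O) = (⅓ + O)/(O + S))
z(f(-3), -179)/(-9482) = ((⅓ + 1)/(1 - 179))/(-9482) = ((4/3)/(-178))*(-1/9482) = -1/178*4/3*(-1/9482) = -2/267*(-1/9482) = 1/1265847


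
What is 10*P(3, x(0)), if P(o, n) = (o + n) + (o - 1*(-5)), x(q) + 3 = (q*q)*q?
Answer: 80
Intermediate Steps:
x(q) = -3 + q³ (x(q) = -3 + (q*q)*q = -3 + q²*q = -3 + q³)
P(o, n) = 5 + n + 2*o (P(o, n) = (n + o) + (o + 5) = (n + o) + (5 + o) = 5 + n + 2*o)
10*P(3, x(0)) = 10*(5 + (-3 + 0³) + 2*3) = 10*(5 + (-3 + 0) + 6) = 10*(5 - 3 + 6) = 10*8 = 80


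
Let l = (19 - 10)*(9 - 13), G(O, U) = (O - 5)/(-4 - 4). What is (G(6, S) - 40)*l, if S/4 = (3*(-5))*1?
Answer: 2889/2 ≈ 1444.5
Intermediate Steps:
S = -60 (S = 4*((3*(-5))*1) = 4*(-15*1) = 4*(-15) = -60)
G(O, U) = 5/8 - O/8 (G(O, U) = (-5 + O)/(-8) = (-5 + O)*(-⅛) = 5/8 - O/8)
l = -36 (l = 9*(-4) = -36)
(G(6, S) - 40)*l = ((5/8 - ⅛*6) - 40)*(-36) = ((5/8 - ¾) - 40)*(-36) = (-⅛ - 40)*(-36) = -321/8*(-36) = 2889/2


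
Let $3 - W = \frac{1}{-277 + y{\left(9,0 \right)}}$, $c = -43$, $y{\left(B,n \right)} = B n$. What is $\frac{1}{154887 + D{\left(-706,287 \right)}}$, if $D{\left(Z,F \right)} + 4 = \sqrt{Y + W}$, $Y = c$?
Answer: $\frac{42902591}{6644882012932} - \frac{3 i \sqrt{340987}}{6644882012932} \approx 6.4565 \cdot 10^{-6} - 2.6363 \cdot 10^{-10} i$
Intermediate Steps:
$Y = -43$
$W = \frac{832}{277}$ ($W = 3 - \frac{1}{-277 + 9 \cdot 0} = 3 - \frac{1}{-277 + 0} = 3 - \frac{1}{-277} = 3 - - \frac{1}{277} = 3 + \frac{1}{277} = \frac{832}{277} \approx 3.0036$)
$D{\left(Z,F \right)} = -4 + \frac{3 i \sqrt{340987}}{277}$ ($D{\left(Z,F \right)} = -4 + \sqrt{-43 + \frac{832}{277}} = -4 + \sqrt{- \frac{11079}{277}} = -4 + \frac{3 i \sqrt{340987}}{277}$)
$\frac{1}{154887 + D{\left(-706,287 \right)}} = \frac{1}{154887 - \left(4 - \frac{3 i \sqrt{340987}}{277}\right)} = \frac{1}{154883 + \frac{3 i \sqrt{340987}}{277}}$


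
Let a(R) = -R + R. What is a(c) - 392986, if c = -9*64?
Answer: -392986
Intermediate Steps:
c = -576
a(R) = 0
a(c) - 392986 = 0 - 392986 = -392986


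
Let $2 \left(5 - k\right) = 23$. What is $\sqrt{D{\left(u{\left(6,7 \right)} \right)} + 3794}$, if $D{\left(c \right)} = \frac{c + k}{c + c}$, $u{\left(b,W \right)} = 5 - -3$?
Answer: $\frac{\sqrt{242822}}{8} \approx 61.596$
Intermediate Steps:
$k = - \frac{13}{2}$ ($k = 5 - \frac{23}{2} = - \frac{13}{2} \approx -6.5$)
$u{\left(b,W \right)} = 8$ ($u{\left(b,W \right)} = 5 + 3 = 8$)
$D{\left(c \right)} = \frac{- \frac{13}{2} + c}{2 c}$ ($D{\left(c \right)} = \frac{c - \frac{13}{2}}{c + c} = \frac{- \frac{13}{2} + c}{2 c}$)
$\sqrt{D{\left(u{\left(6,7 \right)} \right)} + 3794} = \sqrt{\frac{-13 + 2 \cdot 8}{4 \cdot 8} + 3794} = \sqrt{\frac{1}{4} \cdot \frac{1}{8} \left(-13 + 16\right) + 3794} = \sqrt{\frac{1}{4} \cdot \frac{1}{8} \cdot 3 + 3794} = \sqrt{\frac{3}{32} + 3794} = \sqrt{\frac{121411}{32}} = \frac{\sqrt{242822}}{8}$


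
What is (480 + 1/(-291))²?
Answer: 19510223041/84681 ≈ 2.3040e+5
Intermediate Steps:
(480 + 1/(-291))² = (480 - 1/291)² = (139679/291)² = 19510223041/84681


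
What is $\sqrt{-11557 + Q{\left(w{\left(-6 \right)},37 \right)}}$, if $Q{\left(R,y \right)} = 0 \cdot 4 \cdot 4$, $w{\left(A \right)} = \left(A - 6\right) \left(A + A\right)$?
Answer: $i \sqrt{11557} \approx 107.5 i$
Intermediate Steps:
$w{\left(A \right)} = 2 A \left(-6 + A\right)$ ($w{\left(A \right)} = \left(-6 + A\right) 2 A = 2 A \left(-6 + A\right)$)
$Q{\left(R,y \right)} = 0$ ($Q{\left(R,y \right)} = 0 \cdot 4 = 0$)
$\sqrt{-11557 + Q{\left(w{\left(-6 \right)},37 \right)}} = \sqrt{-11557 + 0} = \sqrt{-11557} = i \sqrt{11557}$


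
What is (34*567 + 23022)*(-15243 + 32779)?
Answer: 741772800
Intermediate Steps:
(34*567 + 23022)*(-15243 + 32779) = (19278 + 23022)*17536 = 42300*17536 = 741772800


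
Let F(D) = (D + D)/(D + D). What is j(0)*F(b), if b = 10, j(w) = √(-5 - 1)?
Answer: I*√6 ≈ 2.4495*I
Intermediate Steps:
j(w) = I*√6 (j(w) = √(-6) = I*√6)
F(D) = 1 (F(D) = (2*D)/((2*D)) = (2*D)*(1/(2*D)) = 1)
j(0)*F(b) = (I*√6)*1 = I*√6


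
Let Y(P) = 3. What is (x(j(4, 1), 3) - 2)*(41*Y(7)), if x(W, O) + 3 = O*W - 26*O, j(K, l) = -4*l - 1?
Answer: -12054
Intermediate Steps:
j(K, l) = -1 - 4*l
x(W, O) = -3 - 26*O + O*W (x(W, O) = -3 + (O*W - 26*O) = -3 + (-26*O + O*W) = -3 - 26*O + O*W)
(x(j(4, 1), 3) - 2)*(41*Y(7)) = ((-3 - 26*3 + 3*(-1 - 4*1)) - 2)*(41*3) = ((-3 - 78 + 3*(-1 - 4)) - 2)*123 = ((-3 - 78 + 3*(-5)) - 2)*123 = ((-3 - 78 - 15) - 2)*123 = (-96 - 2)*123 = -98*123 = -12054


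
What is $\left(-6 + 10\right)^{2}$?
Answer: $16$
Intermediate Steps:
$\left(-6 + 10\right)^{2} = 4^{2} = 16$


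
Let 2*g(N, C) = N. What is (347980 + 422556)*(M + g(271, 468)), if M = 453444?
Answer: 349499333612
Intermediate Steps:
g(N, C) = N/2
(347980 + 422556)*(M + g(271, 468)) = (347980 + 422556)*(453444 + (½)*271) = 770536*(453444 + 271/2) = 770536*(907159/2) = 349499333612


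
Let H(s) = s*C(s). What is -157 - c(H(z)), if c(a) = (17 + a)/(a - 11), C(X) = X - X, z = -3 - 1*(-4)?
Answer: -1710/11 ≈ -155.45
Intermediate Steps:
z = 1 (z = -3 + 4 = 1)
C(X) = 0
H(s) = 0 (H(s) = s*0 = 0)
c(a) = (17 + a)/(-11 + a)
-157 - c(H(z)) = -157 - (17 + 0)/(-11 + 0) = -157 - 17/(-11) = -157 - (-1)*17/11 = -157 - 1*(-17/11) = -157 + 17/11 = -1710/11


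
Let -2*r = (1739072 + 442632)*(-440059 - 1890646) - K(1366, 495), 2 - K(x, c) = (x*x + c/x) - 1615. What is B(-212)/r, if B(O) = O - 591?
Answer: -2193796/6945982356835551 ≈ -3.1584e-10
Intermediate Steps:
B(O) = -591 + O
K(x, c) = 1617 - x² - c/x (K(x, c) = 2 - ((x*x + c/x) - 1615) = 2 - ((x² + c/x) - 1615) = 2 - (-1615 + x² + c/x) = 2 + (1615 - x² - c/x) = 1617 - x² - c/x)
r = 6945982356835551/2732 (r = -((1739072 + 442632)*(-440059 - 1890646) - (1617 - 1*1366² - 1*495/1366))/2 = -(2181704*(-2330705) - (1617 - 1*1865956 - 1*495*1/1366))/2 = -(-5084908421320 - (1617 - 1865956 - 495/1366))/2 = -(-5084908421320 - 1*(-2546687569/1366))/2 = -(-5084908421320 + 2546687569/1366)/2 = -½*(-6945982356835551/1366) = 6945982356835551/2732 ≈ 2.5425e+12)
B(-212)/r = (-591 - 212)/(6945982356835551/2732) = -803*2732/6945982356835551 = -2193796/6945982356835551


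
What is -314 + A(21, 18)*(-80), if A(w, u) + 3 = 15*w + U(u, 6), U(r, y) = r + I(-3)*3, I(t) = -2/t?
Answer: -26874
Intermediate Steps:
U(r, y) = 2 + r (U(r, y) = r - 2/(-3)*3 = r - 2*(-⅓)*3 = r + (⅔)*3 = r + 2 = 2 + r)
A(w, u) = -1 + u + 15*w (A(w, u) = -3 + (15*w + (2 + u)) = -3 + (2 + u + 15*w) = -1 + u + 15*w)
-314 + A(21, 18)*(-80) = -314 + (-1 + 18 + 15*21)*(-80) = -314 + (-1 + 18 + 315)*(-80) = -314 + 332*(-80) = -314 - 26560 = -26874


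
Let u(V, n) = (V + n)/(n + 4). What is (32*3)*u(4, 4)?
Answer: 96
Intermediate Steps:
u(V, n) = (V + n)/(4 + n)
(32*3)*u(4, 4) = (32*3)*((4 + 4)/(4 + 4)) = 96*(8/8) = 96*((⅛)*8) = 96*1 = 96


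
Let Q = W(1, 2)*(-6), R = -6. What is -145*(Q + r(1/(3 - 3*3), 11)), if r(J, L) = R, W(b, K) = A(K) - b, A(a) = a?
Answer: 1740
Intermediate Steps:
W(b, K) = K - b
r(J, L) = -6
Q = -6 (Q = (2 - 1*1)*(-6) = (2 - 1)*(-6) = 1*(-6) = -6)
-145*(Q + r(1/(3 - 3*3), 11)) = -145*(-6 - 6) = -145*(-12) = 1740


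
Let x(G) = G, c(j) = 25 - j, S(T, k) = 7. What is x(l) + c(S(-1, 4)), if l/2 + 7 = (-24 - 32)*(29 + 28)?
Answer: -6380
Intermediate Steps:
l = -6398 (l = -14 + 2*((-24 - 32)*(29 + 28)) = -14 + 2*(-56*57) = -14 + 2*(-3192) = -14 - 6384 = -6398)
x(l) + c(S(-1, 4)) = -6398 + (25 - 1*7) = -6398 + (25 - 7) = -6398 + 18 = -6380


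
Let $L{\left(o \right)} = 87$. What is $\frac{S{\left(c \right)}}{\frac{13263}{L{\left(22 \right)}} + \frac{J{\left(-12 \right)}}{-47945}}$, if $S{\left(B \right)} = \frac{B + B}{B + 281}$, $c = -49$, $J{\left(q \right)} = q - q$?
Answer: $- \frac{49}{17684} \approx -0.0027709$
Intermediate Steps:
$J{\left(q \right)} = 0$
$S{\left(B \right)} = \frac{2 B}{281 + B}$
$\frac{S{\left(c \right)}}{\frac{13263}{L{\left(22 \right)}} + \frac{J{\left(-12 \right)}}{-47945}} = \frac{2 \left(-49\right) \frac{1}{281 - 49}}{\frac{13263}{87} + \frac{0}{-47945}} = \frac{2 \left(-49\right) \frac{1}{232}}{13263 \cdot \frac{1}{87} + 0 \left(- \frac{1}{47945}\right)} = \frac{2 \left(-49\right) \frac{1}{232}}{\frac{4421}{29} + 0} = - \frac{49}{116 \cdot \frac{4421}{29}} = \left(- \frac{49}{116}\right) \frac{29}{4421} = - \frac{49}{17684}$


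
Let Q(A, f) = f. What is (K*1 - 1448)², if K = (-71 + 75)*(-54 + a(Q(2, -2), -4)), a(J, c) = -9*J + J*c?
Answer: 2433600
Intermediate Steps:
K = -112 (K = (-71 + 75)*(-54 - 2*(-9 - 4)) = 4*(-54 - 2*(-13)) = 4*(-54 + 26) = 4*(-28) = -112)
(K*1 - 1448)² = (-112*1 - 1448)² = (-112 - 1448)² = (-1560)² = 2433600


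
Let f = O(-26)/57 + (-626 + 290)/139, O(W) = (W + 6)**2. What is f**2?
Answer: 1328456704/62773929 ≈ 21.163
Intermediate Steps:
O(W) = (6 + W)**2
f = 36448/7923 (f = (6 - 26)**2/57 + (-626 + 290)/139 = (-20)**2*(1/57) - 336*1/139 = 400*(1/57) - 336/139 = 400/57 - 336/139 = 36448/7923 ≈ 4.6003)
f**2 = (36448/7923)**2 = 1328456704/62773929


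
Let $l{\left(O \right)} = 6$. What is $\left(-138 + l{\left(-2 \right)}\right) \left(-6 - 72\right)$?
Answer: $10296$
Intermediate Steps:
$\left(-138 + l{\left(-2 \right)}\right) \left(-6 - 72\right) = \left(-138 + 6\right) \left(-6 - 72\right) = - 132 \left(-6 - 72\right) = \left(-132\right) \left(-78\right) = 10296$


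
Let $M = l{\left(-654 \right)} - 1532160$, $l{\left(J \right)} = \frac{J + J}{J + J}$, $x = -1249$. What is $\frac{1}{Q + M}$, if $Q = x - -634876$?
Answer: $- \frac{1}{898532} \approx -1.1129 \cdot 10^{-6}$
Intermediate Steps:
$l{\left(J \right)} = 1$ ($l{\left(J \right)} = \frac{2 J}{2 J} = 2 J \frac{1}{2 J} = 1$)
$M = -1532159$ ($M = 1 - 1532160 = -1532159$)
$Q = 633627$ ($Q = -1249 - -634876 = -1249 + 634876 = 633627$)
$\frac{1}{Q + M} = \frac{1}{633627 - 1532159} = \frac{1}{-898532} = - \frac{1}{898532}$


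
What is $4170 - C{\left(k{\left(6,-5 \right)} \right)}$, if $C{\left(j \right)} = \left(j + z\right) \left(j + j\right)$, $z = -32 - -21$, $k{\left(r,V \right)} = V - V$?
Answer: $4170$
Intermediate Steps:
$k{\left(r,V \right)} = 0$
$z = -11$ ($z = -32 + 21 = -11$)
$C{\left(j \right)} = 2 j \left(-11 + j\right)$ ($C{\left(j \right)} = \left(j - 11\right) \left(j + j\right) = \left(-11 + j\right) 2 j = 2 j \left(-11 + j\right)$)
$4170 - C{\left(k{\left(6,-5 \right)} \right)} = 4170 - 2 \cdot 0 \left(-11 + 0\right) = 4170 - 2 \cdot 0 \left(-11\right) = 4170 - 0 = 4170 + 0 = 4170$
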